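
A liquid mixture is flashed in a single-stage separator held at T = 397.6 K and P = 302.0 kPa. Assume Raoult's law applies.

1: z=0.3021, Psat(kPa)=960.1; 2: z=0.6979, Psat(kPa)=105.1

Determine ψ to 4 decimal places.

Raoult's law: Kᵢ = Pᵢˢᵃᵗ/P = Pᵢˢᵃᵗ/302.0.
  K_1 = 960.1/302.0 = 3.179139, K_2 = 105.1/302.0 = 0.348013
Material balance + equilibrium reduce to Σ zᵢ(Kᵢ−1)/(1+ψ(Kᵢ−1)) = 0.
Check two-phase: ΣzᵢKᵢ = 1.2033 > 1 and Σzᵢ/Kᵢ = 2.1004 > 1, so g(0) = 0.2033 > 0 and g(1) = -1.1004 < 0.
Binary case is linear: z₁(K₁−1)(1+ψ(K₂−1)) + z₂(K₂−1)(1+ψ(K₁−1)) = 0
⇒ ψ = [z₁(K₁−1)+z₂(K₂−1)] / [−(K₁−1)(K₂−1)] = 0.20330/1.42077 = 0.1431

ψ = 0.1431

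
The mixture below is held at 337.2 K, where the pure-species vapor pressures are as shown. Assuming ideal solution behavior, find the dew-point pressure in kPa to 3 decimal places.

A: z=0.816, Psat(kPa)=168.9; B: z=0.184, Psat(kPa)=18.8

Pdew = 68.406 kPa

At the dew point ψ → 1, so Σzᵢ/Kᵢ = 1 with Kᵢ = Pᵢˢᵃᵗ/P ⇒ 1/P = Σzᵢ/Pᵢˢᵃᵗ.
1/P = 0.816/168.9 + 0.184/18.8 = 0.014618 ⇒ P = 68.406 kPa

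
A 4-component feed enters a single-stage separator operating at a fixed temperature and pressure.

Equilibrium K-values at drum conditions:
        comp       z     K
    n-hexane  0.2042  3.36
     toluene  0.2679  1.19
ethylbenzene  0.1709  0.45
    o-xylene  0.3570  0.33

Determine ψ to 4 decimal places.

Rachford–Rice: g(ψ) = Σ zᵢ(Kᵢ−1)/(1+ψ(Kᵢ−1)) = 0.
Feasibility: ΣzᵢKᵢ = 1.1996, Σzᵢ/Kᵢ = 1.7475 — both > 1, two phases present.
Iterate (Newton) starting at ψ = 0.5:
  ψ = 0.5000: g = -0.22179, g' = -0.7081 → ψ = 0.1868
  ψ = 0.1868: g = 0.00546, g' = -0.8305 → ψ = 0.1934
Converged at ψ = 0.1934.

ψ = 0.1934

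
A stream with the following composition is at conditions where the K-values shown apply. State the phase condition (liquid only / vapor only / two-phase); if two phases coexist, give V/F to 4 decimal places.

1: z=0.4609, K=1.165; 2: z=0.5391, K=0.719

ΣzᵢKᵢ = 0.9246; Σzᵢ/Kᵢ = 1.1454.
Since ΣzᵢKᵢ < 1 the mixture is below its bubble point — single liquid phase.

liquid only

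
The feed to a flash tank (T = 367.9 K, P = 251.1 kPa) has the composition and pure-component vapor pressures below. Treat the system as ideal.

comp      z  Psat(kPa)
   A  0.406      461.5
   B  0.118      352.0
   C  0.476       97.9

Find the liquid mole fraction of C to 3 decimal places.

x_C = 0.546

Raoult's law: Kᵢ = Pᵢˢᵃᵗ/P = Pᵢˢᵃᵗ/251.1.
  K_A = 461.5/251.1 = 1.83791, K_B = 352.0/251.1 = 1.40183, K_C = 97.9/251.1 = 0.38988
Newton–Raphson from V/F = 0.55:
  V/F = 0.550: g = -0.1654, g' = -0.548 → V/F = 0.248
  V/F = 0.248: g = -0.0174, g' = -0.457 → V/F = 0.210
Converged at V/F = 0.210.
Compositions from xᵢ = zᵢ/(1+V/F(Kᵢ−1)), yᵢ = Kᵢxᵢ:
  A: x = 0.345, y = 0.635
  B: x = 0.109, y = 0.153
  C: x = 0.546, y = 0.213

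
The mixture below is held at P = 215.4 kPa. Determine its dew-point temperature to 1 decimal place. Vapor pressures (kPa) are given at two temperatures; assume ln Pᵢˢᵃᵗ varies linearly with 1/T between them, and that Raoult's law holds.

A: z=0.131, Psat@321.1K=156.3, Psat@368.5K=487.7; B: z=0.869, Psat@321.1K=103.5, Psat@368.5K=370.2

T = 345.3 K

Dew-point temperature: Σzᵢ·P/Pᵢˢᵃᵗ(T) = 1. Interpolate ln Pᵢˢᵃᵗ = aᵢ + bᵢ/T.
  T = 321.1 K: ΣzᵢP/Pᵢˢᵃᵗ = 1.9891
  T = 368.5 K: ΣzᵢP/Pᵢˢᵃᵗ = 0.5635
  T = 344.8 K: ΣzᵢP/Pᵢˢᵃᵗ = 1.0136
  T = 356.6 K: ΣzᵢP/Pᵢˢᵃᵗ = 0.7493
  T = 350.7 K: ΣzᵢP/Pᵢˢᵃᵗ = 0.8692
  T = 347.8 K: ΣzᵢP/Pᵢˢᵃᵗ = 0.9368
  T = 346.3 K: ΣzᵢP/Pᵢˢᵃᵗ = 0.9743
Interpolating between 344.8 K and 346.3 K gives T ≈ 345.3 K.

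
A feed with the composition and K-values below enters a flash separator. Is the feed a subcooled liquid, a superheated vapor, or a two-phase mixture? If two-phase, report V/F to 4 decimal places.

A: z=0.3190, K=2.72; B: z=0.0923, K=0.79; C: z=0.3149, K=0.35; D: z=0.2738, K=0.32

ΣzᵢKᵢ = 1.1384; Σzᵢ/Kᵢ = 1.9895.
Both exceed 1, so a two-phase solution exists.
Newton iteration, ψ⁰ = 0.45:
  ψ = 0.4500: g = -0.26970, g' = -0.8335 → ψ = 0.1264
  ψ = 0.1264: g = 0.00406, g' = -0.9505 → ψ = 0.1307
Converged at ψ = 0.1307.

two-phase, V/F = 0.1307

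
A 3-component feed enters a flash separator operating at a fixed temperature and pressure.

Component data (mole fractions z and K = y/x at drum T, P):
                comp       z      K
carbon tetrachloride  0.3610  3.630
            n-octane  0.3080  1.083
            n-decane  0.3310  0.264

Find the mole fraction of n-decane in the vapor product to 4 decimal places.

Material balance + equilibrium reduce to Σ zᵢ(Kᵢ−1)/(1+ψ(Kᵢ−1)) = 0.
Check two-phase: ΣzᵢKᵢ = 1.7314 > 1 and Σzᵢ/Kᵢ = 1.6376 > 1, so g(0) = 0.7314 > 0 and g(1) = -0.6376 < 0.
Newton–Raphson from ψ = 0.59:
  ψ = 0.5900: g = -0.03415, g' = -0.9456 → ψ = 0.5539
  ψ = 0.5539: g = -0.00037, g' = -0.9267 → ψ = 0.5535
Converged at ψ = 0.5535.
Compositions from xᵢ = zᵢ/(1+ψ(Kᵢ−1)), yᵢ = Kᵢxᵢ:
  carbon tetrachloride: x = 0.1470, y = 0.5336
  n-octane: x = 0.2945, y = 0.3189
  n-decane: x = 0.5585, y = 0.1474

y_n-decane = 0.1474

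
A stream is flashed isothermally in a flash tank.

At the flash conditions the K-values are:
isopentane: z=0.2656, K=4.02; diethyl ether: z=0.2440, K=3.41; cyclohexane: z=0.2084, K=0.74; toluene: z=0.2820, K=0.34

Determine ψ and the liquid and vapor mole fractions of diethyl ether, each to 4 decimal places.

ψ = 0.7710, x_diethyl ether = 0.0854, y_diethyl ether = 0.2911

Let ψ = V/F and solve Σ zᵢ(Kᵢ−1)/(1+ψ(Kᵢ−1)) = 0.
g(0) = ΣzᵢKᵢ − 1 = 1.1498 and g(1) = 1 − Σzᵢ/Kᵢ = -0.2487, so a root lies in (0, 1).
Newton–Raphson from ψ = 0.5:
  ψ = 0.5000: g = 0.24618, g' = -0.9682 → ψ = 0.7543
  ψ = 0.7543: g = 0.01538, g' = -0.9128 → ψ = 0.7711
  ψ = 0.7711: g = -0.00009, g' = -0.9235 → ψ = 0.7710
Converged at ψ = 0.7710.
Compositions from xᵢ = zᵢ/(1+ψ(Kᵢ−1)), yᵢ = Kᵢxᵢ:
  isopentane: x = 0.0798, y = 0.3208
  diethyl ether: x = 0.0854, y = 0.2911
  cyclohexane: x = 0.2607, y = 0.1929
  toluene: x = 0.5742, y = 0.1952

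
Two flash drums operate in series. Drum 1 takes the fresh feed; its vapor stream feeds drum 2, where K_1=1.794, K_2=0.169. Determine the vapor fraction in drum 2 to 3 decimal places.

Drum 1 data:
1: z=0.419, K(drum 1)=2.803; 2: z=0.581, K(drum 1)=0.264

V/F (drum 2) = 0.742

Drum 1:
Binary case is linear: z₁(K₁−1)(1+ψ₁(K₂−1)) + z₂(K₂−1)(1+ψ₁(K₁−1)) = 0
⇒ ψ₁ = [z₁(K₁−1)+z₂(K₂−1)] / [−(K₁−1)(K₂−1)] = 0.3278/1.3270 = 0.247
Drum-1 compositions:
  1: x = 0.290, y = 0.813
  2: x = 0.710, y = 0.187
Drum-2 feed = drum-1 vapor: z₂ = (0.8125, 0.1875).
Drum 2:
Rachford–Rice: g(ψ₂) = Σ zᵢ(Kᵢ−1)/(1+ψ₂(Kᵢ−1)) = 0.
Feasibility: ΣzᵢKᵢ = 1.489, Σzᵢ/Kᵢ = 1.562 — both > 1, two phases present.
Binary case is linear: z₁(K₁−1)(1+ψ₂(K₂−1)) + z₂(K₂−1)(1+ψ₂(K₁−1)) = 0
⇒ ψ₂ = [z₁(K₁−1)+z₂(K₂−1)] / [−(K₁−1)(K₂−1)] = 0.4894/0.6598 = 0.742
  1: x = 0.511, y = 0.917
  2: x = 0.489, y = 0.083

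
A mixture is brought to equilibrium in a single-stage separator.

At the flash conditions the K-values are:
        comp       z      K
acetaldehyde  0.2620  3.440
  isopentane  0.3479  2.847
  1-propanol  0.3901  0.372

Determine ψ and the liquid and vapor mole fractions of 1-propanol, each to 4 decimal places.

Newton iteration, ψ⁰ = 0.66:
  ψ = 0.6600: g = 0.11607, g' = -0.9187 → ψ = 0.7863
  ψ = 0.7863: g = -0.00293, g' = -0.9809 → ψ = 0.7833
Converged at ψ = 0.7833.
Compositions from xᵢ = zᵢ/(1+ψ(Kᵢ−1)), yᵢ = Kᵢxᵢ:
  acetaldehyde: x = 0.0900, y = 0.3096
  isopentane: x = 0.1422, y = 0.4048
  1-propanol: x = 0.7678, y = 0.2856

ψ = 0.7833, x_1-propanol = 0.7678, y_1-propanol = 0.2856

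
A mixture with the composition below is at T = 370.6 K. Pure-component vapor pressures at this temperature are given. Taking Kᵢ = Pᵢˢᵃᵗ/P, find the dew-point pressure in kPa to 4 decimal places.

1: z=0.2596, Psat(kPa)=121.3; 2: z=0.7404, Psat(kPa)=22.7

At the dew point ψ → 1, so Σzᵢ/Kᵢ = 1 with Kᵢ = Pᵢˢᵃᵗ/P ⇒ 1/P = Σzᵢ/Pᵢˢᵃᵗ.
1/P = 0.2596/121.3 + 0.7404/22.7 = 0.0347569 ⇒ P = 28.7713 kPa

Pdew = 28.7713 kPa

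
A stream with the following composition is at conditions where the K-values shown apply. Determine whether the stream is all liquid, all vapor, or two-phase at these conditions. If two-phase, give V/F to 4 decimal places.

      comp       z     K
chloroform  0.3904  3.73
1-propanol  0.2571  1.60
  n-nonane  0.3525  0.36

ΣzᵢKᵢ = 1.9945; Σzᵢ/Kᵢ = 1.2445.
Both exceed 1, so a two-phase solution exists.
Rachford–Rice: g(ψ) = Σ zᵢ(Kᵢ−1)/(1+ψ(Kᵢ−1)) = 0.
Iterate (Newton) starting at ψ = 0.5:
  ψ = 0.5000: g = 0.23755, g' = -0.8872 → ψ = 0.7677
  ψ = 0.7677: g = 0.00633, g' = -0.9050 → ψ = 0.7747
Converged at ψ = 0.7747.

two-phase, V/F = 0.7747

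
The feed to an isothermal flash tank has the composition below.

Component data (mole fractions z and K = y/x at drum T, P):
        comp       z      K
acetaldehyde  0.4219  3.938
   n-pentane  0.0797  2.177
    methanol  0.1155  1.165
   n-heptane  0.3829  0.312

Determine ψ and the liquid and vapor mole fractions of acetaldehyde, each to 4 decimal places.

ψ = 0.6686, x_acetaldehyde = 0.1423, y_acetaldehyde = 0.5605

Newton–Raphson from ψ = 0.47:
  ψ = 0.4700: g = 0.20938, g' = -1.0868 → ψ = 0.6627
  ψ = 0.6627: g = 0.00633, g' = -1.0690 → ψ = 0.6686
Converged at ψ = 0.6686.
Compositions from xᵢ = zᵢ/(1+ψ(Kᵢ−1)), yᵢ = Kᵢxᵢ:
  acetaldehyde: x = 0.1423, y = 0.5605
  n-pentane: x = 0.0446, y = 0.0971
  methanol: x = 0.1040, y = 0.1212
  n-heptane: x = 0.7090, y = 0.2212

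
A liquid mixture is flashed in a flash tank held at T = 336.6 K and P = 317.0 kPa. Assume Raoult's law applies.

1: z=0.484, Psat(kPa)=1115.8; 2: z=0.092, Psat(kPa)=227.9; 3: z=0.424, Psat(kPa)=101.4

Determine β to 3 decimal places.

β = 0.569

Raoult's law: Kᵢ = Pᵢˢᵃᵗ/P = Pᵢˢᵃᵗ/317.0.
  K_1 = 1115.8/317.0 = 3.51987, K_2 = 227.9/317.0 = 0.71893, K_3 = 101.4/317.0 = 0.31987
Material balance + equilibrium reduce to Σ zᵢ(Kᵢ−1)/(1+β(Kᵢ−1)) = 0.
Feasibility: ΣzᵢKᵢ = 1.905, Σzᵢ/Kᵢ = 1.591 — both > 1, two phases present.
Newton iteration, β⁰ = 0.52:
  β = 0.520: g = 0.0514, g' = -1.055 → β = 0.569
Converged at β = 0.569.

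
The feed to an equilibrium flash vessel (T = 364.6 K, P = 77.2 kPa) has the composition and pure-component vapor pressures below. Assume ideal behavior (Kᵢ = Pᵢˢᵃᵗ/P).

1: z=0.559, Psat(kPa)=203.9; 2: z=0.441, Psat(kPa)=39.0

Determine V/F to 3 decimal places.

Raoult's law: Kᵢ = Pᵢˢᵃᵗ/P = Pᵢˢᵃᵗ/77.2.
  K_1 = 203.9/77.2 = 2.64119, K_2 = 39.0/77.2 = 0.50518
Material balance + equilibrium reduce to Σ zᵢ(Kᵢ−1)/(1+V/F(Kᵢ−1)) = 0.
Check two-phase: ΣzᵢKᵢ = 1.699 > 1 and Σzᵢ/Kᵢ = 1.085 > 1, so g(0) = 0.699 > 0 and g(1) = -0.085 < 0.
Newton iteration, V/F⁰ = 0.46:
  V/F = 0.460: g = 0.2402, g' = -0.670 → V/F = 0.819
  V/F = 0.819: g = 0.0247, g' = -0.579 → V/F = 0.861
Converged at V/F = 0.861.

V/F = 0.861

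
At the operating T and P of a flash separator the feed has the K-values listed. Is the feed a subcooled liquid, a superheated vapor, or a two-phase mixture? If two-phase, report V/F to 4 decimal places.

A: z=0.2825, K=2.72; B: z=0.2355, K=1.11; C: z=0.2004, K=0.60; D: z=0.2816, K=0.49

two-phase, V/F = 0.4832

ΣzᵢKᵢ = 1.2880; Σzᵢ/Kᵢ = 1.2247.
Both exceed 1, so a two-phase solution exists.
Let ψ = V/F and solve Σ zᵢ(Kᵢ−1)/(1+ψ(Kᵢ−1)) = 0.
Iterate (Newton) starting at ψ = 0.46:
  ψ = 0.4600: g = 0.01006, g' = -0.4362 → ψ = 0.4831
  ψ = 0.4831: g = 0.00007, g' = -0.4301 → ψ = 0.4832
Converged at ψ = 0.4832.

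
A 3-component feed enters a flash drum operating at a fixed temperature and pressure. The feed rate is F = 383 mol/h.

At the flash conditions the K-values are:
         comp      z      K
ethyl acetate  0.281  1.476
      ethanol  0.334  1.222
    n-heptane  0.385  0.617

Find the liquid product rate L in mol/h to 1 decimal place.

L = 212.3 mol/h

Let ψ = V/F and solve Σ zᵢ(Kᵢ−1)/(1+ψ(Kᵢ−1)) = 0.
g(0) = ΣzᵢKᵢ − 1 = 0.060 and g(1) = 1 − Σzᵢ/Kᵢ = -0.088, so a root lies in (0, 1).
Newton iteration, ψ⁰ = 0.5:
  ψ = 0.500: g = -0.0076, g' = -0.141 → ψ = 0.446
Converged at ψ = 0.446.
Then V = ψ·F = 0.4458·383 = 170.7 mol/h and L = F − V = 212.3 mol/h.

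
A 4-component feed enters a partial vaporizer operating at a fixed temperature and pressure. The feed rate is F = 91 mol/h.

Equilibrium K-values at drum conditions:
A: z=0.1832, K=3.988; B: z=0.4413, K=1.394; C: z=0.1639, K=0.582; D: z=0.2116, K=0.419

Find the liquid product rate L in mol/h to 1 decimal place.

Newton–Raphson from ψ = 0.31:
  ψ = 0.3100: g = 0.21047, g' = -0.6393 → ψ = 0.6392
  ψ = 0.6392: g = 0.03793, g' = -0.4710 → ψ = 0.7198
  ψ = 0.7198: g = -0.00010, g' = -0.4759 → ψ = 0.7196
Converged at ψ = 0.7196.
Then V = ψ·F = 0.7196·91 = 65.5 mol/h and L = F − V = 25.5 mol/h.

L = 25.5 mol/h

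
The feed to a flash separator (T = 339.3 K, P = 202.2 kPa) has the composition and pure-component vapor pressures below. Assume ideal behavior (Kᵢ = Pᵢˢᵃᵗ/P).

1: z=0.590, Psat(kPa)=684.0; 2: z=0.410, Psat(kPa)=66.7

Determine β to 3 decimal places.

Raoult's law: Kᵢ = Pᵢˢᵃᵗ/P = Pᵢˢᵃᵗ/202.2.
  K_1 = 684.0/202.2 = 3.38279, K_2 = 66.7/202.2 = 0.32987
Newton iteration, β⁰ = 0.39:
  β = 0.390: g = 0.3567, g' = -1.237 → β = 0.678
  β = 0.678: g = 0.0337, g' = -1.108 → β = 0.709
  β = 0.709: g = -0.0003, g' = -1.131 → β = 0.708
Converged at β = 0.708.

β = 0.708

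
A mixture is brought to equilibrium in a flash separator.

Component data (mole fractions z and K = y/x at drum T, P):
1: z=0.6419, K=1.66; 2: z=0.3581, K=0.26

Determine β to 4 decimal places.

Material balance + equilibrium reduce to Σ zᵢ(Kᵢ−1)/(1+β(Kᵢ−1)) = 0.
g(0) = ΣzᵢKᵢ − 1 = 0.1587 and g(1) = 1 − Σzᵢ/Kᵢ = -0.7640, so a root lies in (0, 1).
Iterate (Newton) starting at β = 0.5:
  β = 0.5000: g = -0.10209, g' = -0.6521 → β = 0.3435
  β = 0.3435: g = -0.00993, g' = -0.5383 → β = 0.3250
  β = 0.3250: g = -0.00008, g' = -0.5295 → β = 0.3249
Converged at β = 0.3249.

β = 0.3249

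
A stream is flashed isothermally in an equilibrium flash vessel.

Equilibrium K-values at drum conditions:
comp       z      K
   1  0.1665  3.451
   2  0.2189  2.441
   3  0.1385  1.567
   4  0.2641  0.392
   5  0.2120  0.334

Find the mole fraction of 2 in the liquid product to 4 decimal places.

x_2 = 0.1292

Newton–Raphson from ψ = 0.5:
  ψ = 0.5000: g = -0.01450, g' = -0.7954 → ψ = 0.4818
Converged at ψ = 0.4818.
Compositions from xᵢ = zᵢ/(1+ψ(Kᵢ−1)), yᵢ = Kᵢxᵢ:
  1: x = 0.0763, y = 0.2635
  2: x = 0.1292, y = 0.3154
  3: x = 0.1088, y = 0.1705
  4: x = 0.3735, y = 0.1464
  5: x = 0.3122, y = 0.1043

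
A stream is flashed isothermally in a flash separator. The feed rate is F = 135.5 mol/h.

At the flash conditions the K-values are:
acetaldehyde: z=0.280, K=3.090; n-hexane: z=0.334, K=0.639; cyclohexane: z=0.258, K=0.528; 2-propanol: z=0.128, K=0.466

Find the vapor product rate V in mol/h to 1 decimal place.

Newton–Raphson from ψ = 0.53:
  ψ = 0.530: g = -0.1292, g' = -0.515 → ψ = 0.279
  ψ = 0.279: g = 0.0149, g' = -0.668 → ψ = 0.301
  ψ = 0.301: g = 0.0003, g' = -0.645 → ψ = 0.302
Converged at ψ = 0.302.
Then V = ψ·F = 0.3019·135.5 = 40.9 mol/h and L = F − V = 94.6 mol/h.

V = 40.9 mol/h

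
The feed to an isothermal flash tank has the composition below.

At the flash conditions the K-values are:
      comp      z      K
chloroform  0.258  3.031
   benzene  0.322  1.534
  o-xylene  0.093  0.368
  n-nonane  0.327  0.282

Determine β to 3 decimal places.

β = 0.429

Let β = V/F and solve Σ zᵢ(Kᵢ−1)/(1+β(Kᵢ−1)) = 0.
Check two-phase: ΣzᵢKᵢ = 1.402 > 1 and Σzᵢ/Kᵢ = 1.707 > 1, so g(0) = 0.402 > 0 and g(1) = -0.707 < 0.
Iterate (Newton) starting at β = 0.49:
  β = 0.490: g = -0.0484, g' = -0.804 → β = 0.430
  β = 0.430: g = -0.0006, g' = -0.787 → β = 0.429
Converged at β = 0.429.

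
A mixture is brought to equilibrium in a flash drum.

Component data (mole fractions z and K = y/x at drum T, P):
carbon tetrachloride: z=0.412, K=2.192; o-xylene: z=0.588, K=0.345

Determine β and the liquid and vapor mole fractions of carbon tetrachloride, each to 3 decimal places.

β = 0.136, x_carbon tetrachloride = 0.355, y_carbon tetrachloride = 0.777

Binary case is linear: z₁(K₁−1)(1+β(K₂−1)) + z₂(K₂−1)(1+β(K₁−1)) = 0
⇒ β = [z₁(K₁−1)+z₂(K₂−1)] / [−(K₁−1)(K₂−1)] = 0.1060/0.7808 = 0.136
Compositions from xᵢ = zᵢ/(1+β(Kᵢ−1)), yᵢ = Kᵢxᵢ:
  carbon tetrachloride: x = 0.355, y = 0.777
  o-xylene: x = 0.645, y = 0.223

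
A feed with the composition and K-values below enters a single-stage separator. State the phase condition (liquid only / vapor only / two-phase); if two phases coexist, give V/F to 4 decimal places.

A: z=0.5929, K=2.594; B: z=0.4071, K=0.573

vapor only

ΣzᵢKᵢ = 1.7713; Σzᵢ/Kᵢ = 0.9390.
Since Σzᵢ/Kᵢ < 1 the mixture is above its dew point — single vapor phase.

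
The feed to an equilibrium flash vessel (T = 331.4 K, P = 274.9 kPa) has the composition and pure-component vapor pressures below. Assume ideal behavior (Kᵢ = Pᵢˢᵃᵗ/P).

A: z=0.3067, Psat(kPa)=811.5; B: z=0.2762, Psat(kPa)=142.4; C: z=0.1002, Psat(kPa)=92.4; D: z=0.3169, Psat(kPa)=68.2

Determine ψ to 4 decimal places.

ψ = 0.1287

Raoult's law: Kᵢ = Pᵢˢᵃᵗ/P = Pᵢˢᵃᵗ/274.9.
  K_A = 811.5/274.9 = 2.951983, K_B = 142.4/274.9 = 0.518007, K_C = 92.4/274.9 = 0.336122, K_D = 68.2/274.9 = 0.248090
Rachford–Rice: g(ψ) = Σ zᵢ(Kᵢ−1)/(1+ψ(Kᵢ−1)) = 0.
Check two-phase: ΣzᵢKᵢ = 1.1607 > 1 and Σzᵢ/Kᵢ = 2.2126 > 1, so g(0) = 0.1607 > 0 and g(1) = -1.2126 < 0.
Newton iteration, ψ⁰ = 0.39:
  ψ = 0.3900: g = -0.25094, g' = -0.9131 → ψ = 0.1152
  ψ = 0.1152: g = 0.01493, g' = -1.1174 → ψ = 0.1285
  ψ = 0.1285: g = 0.00017, g' = -1.0921 → ψ = 0.1287
Converged at ψ = 0.1287.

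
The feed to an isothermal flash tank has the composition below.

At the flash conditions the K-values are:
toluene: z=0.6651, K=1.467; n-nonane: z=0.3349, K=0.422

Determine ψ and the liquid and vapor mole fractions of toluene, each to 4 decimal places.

ψ = 0.4336, x_toluene = 0.5531, y_toluene = 0.8114

Material balance + equilibrium reduce to Σ zᵢ(Kᵢ−1)/(1+ψ(Kᵢ−1)) = 0.
Feasibility: ΣzᵢKᵢ = 1.1170, Σzᵢ/Kᵢ = 1.2470 — both > 1, two phases present.
Binary case is linear: z₁(K₁−1)(1+ψ(K₂−1)) + z₂(K₂−1)(1+ψ(K₁−1)) = 0
⇒ ψ = [z₁(K₁−1)+z₂(K₂−1)] / [−(K₁−1)(K₂−1)] = 0.11703/0.26993 = 0.4336
Compositions from xᵢ = zᵢ/(1+ψ(Kᵢ−1)), yᵢ = Kᵢxᵢ:
  toluene: x = 0.5531, y = 0.8114
  n-nonane: x = 0.4469, y = 0.1886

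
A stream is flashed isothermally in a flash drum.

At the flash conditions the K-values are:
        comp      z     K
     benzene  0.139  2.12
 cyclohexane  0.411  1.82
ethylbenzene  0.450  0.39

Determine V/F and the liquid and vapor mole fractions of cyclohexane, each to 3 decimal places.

Material balance + equilibrium reduce to Σ zᵢ(Kᵢ−1)/(1+V/F(Kᵢ−1)) = 0.
Check two-phase: ΣzᵢKᵢ = 1.218 > 1 and Σzᵢ/Kᵢ = 1.445 > 1, so g(0) = 0.218 > 0 and g(1) = -0.445 < 0.
Newton–Raphson from V/F = 0.5:
  V/F = 0.500: g = -0.0561, g' = -0.557 → V/F = 0.399
  V/F = 0.399: g = -0.0014, g' = -0.533 → V/F = 0.397
Converged at V/F = 0.397.
Compositions from xᵢ = zᵢ/(1+V/F(Kᵢ−1)), yᵢ = Kᵢxᵢ:
  benzene: x = 0.096, y = 0.204
  cyclohexane: x = 0.310, y = 0.564
  ethylbenzene: x = 0.594, y = 0.232

V/F = 0.397, x_cyclohexane = 0.310, y_cyclohexane = 0.564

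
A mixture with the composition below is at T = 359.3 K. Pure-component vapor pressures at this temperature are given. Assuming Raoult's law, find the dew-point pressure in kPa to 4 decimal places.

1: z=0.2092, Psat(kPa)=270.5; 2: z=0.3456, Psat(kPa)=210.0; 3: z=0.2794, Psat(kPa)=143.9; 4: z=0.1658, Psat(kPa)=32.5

At the dew point ψ → 1, so Σzᵢ/Kᵢ = 1 with Kᵢ = Pᵢˢᵃᵗ/P ⇒ 1/P = Σzᵢ/Pᵢˢᵃᵗ.
1/P = 0.2092/270.5 + 0.3456/210.0 + 0.2794/143.9 + 0.1658/32.5 = 0.0094623 ⇒ P = 105.6830 kPa

Pdew = 105.6830 kPa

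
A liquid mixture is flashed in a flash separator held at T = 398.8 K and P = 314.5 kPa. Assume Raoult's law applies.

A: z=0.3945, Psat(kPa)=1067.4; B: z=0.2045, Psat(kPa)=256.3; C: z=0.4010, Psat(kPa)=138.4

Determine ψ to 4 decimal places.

Raoult's law: Kᵢ = Pᵢˢᵃᵗ/P = Pᵢˢᵃᵗ/314.5.
  K_A = 1067.4/314.5 = 3.393959, K_B = 256.3/314.5 = 0.814944, K_C = 138.4/314.5 = 0.440064
Newton–Raphson from ψ = 0.53:
  ψ = 0.5300: g = 0.05502, g' = -0.7021 → ψ = 0.6084
  ψ = 0.6084: g = 0.00129, g' = -0.6728 → ψ = 0.6103
Converged at ψ = 0.6103.

ψ = 0.6103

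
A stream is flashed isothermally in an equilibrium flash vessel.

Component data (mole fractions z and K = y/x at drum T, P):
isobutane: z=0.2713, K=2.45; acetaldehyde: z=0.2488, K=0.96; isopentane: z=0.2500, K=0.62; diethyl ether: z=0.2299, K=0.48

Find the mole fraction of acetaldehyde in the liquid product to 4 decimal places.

Material balance + equilibrium reduce to Σ zᵢ(Kᵢ−1)/(1+β(Kᵢ−1)) = 0.
Check two-phase: ΣzᵢKᵢ = 1.1689 > 1 and Σzᵢ/Kᵢ = 1.2521 > 1, so g(0) = 0.1689 > 0 and g(1) = -0.2521 < 0.
Newton iteration, β⁰ = 0.5:
  β = 0.5000: g = -0.06094, g' = -0.3607 → β = 0.3310
  β = 0.3310: g = 0.00264, g' = -0.3988 → β = 0.3377
Converged at β = 0.3377.
Compositions from xᵢ = zᵢ/(1+β(Kᵢ−1)), yᵢ = Kᵢxᵢ:
  isobutane: x = 0.1821, y = 0.4462
  acetaldehyde: x = 0.2522, y = 0.2421
  isopentane: x = 0.2868, y = 0.1778
  diethyl ether: x = 0.2789, y = 0.1339

x_acetaldehyde = 0.2522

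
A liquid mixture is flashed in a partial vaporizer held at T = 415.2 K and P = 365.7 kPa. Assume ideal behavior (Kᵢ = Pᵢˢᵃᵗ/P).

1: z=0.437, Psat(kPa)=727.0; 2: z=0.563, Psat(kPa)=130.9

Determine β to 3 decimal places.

Raoult's law: Kᵢ = Pᵢˢᵃᵗ/P = Pᵢˢᵃᵗ/365.7.
  K_1 = 727.0/365.7 = 1.98797, K_2 = 130.9/365.7 = 0.35794
Rachford–Rice: g(β) = Σ zᵢ(Kᵢ−1)/(1+β(Kᵢ−1)) = 0.
Feasibility: ΣzᵢKᵢ = 1.070, Σzᵢ/Kᵢ = 1.793 — both > 1, two phases present.
Binary case is linear: z₁(K₁−1)(1+β(K₂−1)) + z₂(K₂−1)(1+β(K₁−1)) = 0
⇒ β = [z₁(K₁−1)+z₂(K₂−1)] / [−(K₁−1)(K₂−1)] = 0.0703/0.6343 = 0.111

β = 0.111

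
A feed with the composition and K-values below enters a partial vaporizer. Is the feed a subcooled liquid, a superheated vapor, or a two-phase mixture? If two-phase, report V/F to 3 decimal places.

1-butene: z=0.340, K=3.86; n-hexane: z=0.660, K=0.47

ΣzᵢKᵢ = 1.623; Σzᵢ/Kᵢ = 1.492.
Both exceed 1, so a two-phase solution exists.
Let ψ = V/F and solve Σ zᵢ(Kᵢ−1)/(1+ψ(Kᵢ−1)) = 0.
Binary case is linear: z₁(K₁−1)(1+ψ(K₂−1)) + z₂(K₂−1)(1+ψ(K₁−1)) = 0
⇒ ψ = [z₁(K₁−1)+z₂(K₂−1)] / [−(K₁−1)(K₂−1)] = 0.6226/1.5158 = 0.411

two-phase, V/F = 0.411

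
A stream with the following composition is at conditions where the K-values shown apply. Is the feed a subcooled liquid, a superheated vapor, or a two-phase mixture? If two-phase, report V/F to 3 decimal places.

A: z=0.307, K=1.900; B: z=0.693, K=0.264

subcooled liquid

ΣzᵢKᵢ = 0.766; Σzᵢ/Kᵢ = 2.787.
Since ΣzᵢKᵢ < 1 the mixture is below its bubble point — single liquid phase.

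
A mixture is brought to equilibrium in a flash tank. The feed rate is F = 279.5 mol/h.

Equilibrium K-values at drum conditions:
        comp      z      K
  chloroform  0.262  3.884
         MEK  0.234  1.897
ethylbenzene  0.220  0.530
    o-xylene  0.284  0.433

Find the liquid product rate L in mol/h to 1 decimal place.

L = 101.4 mol/h

Let β = V/F and solve Σ zᵢ(Kᵢ−1)/(1+β(Kᵢ−1)) = 0.
Check two-phase: ΣzᵢKᵢ = 1.701 > 1 and Σzᵢ/Kᵢ = 1.262 > 1, so g(0) = 0.701 > 0 and g(1) = -0.262 < 0.
Iterate (Newton) starting at β = 0.5:
  β = 0.500: g = 0.0944, g' = -0.716 → β = 0.632
  β = 0.632: g = 0.0037, g' = -0.670 → β = 0.637
Converged at β = 0.637.
Then V = β·F = 0.6374·279.5 = 178.1 mol/h and L = F − V = 101.4 mol/h.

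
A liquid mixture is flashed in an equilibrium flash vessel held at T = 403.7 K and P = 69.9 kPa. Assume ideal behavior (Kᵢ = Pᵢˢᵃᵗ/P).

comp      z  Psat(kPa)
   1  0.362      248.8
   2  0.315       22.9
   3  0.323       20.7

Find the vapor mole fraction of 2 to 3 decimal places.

y_2 = 0.127

Raoult's law: Kᵢ = Pᵢˢᵃᵗ/P = Pᵢˢᵃᵗ/69.9.
  K_1 = 248.8/69.9 = 3.55937, K_2 = 22.9/69.9 = 0.32761, K_3 = 20.7/69.9 = 0.29614
Material balance + equilibrium reduce to Σ zᵢ(Kᵢ−1)/(1+V/F(Kᵢ−1)) = 0.
Feasibility: ΣzᵢKᵢ = 1.487, Σzᵢ/Kᵢ = 2.154 — both > 1, two phases present.
Newton–Raphson from V/F = 0.5:
  V/F = 0.500: g = -0.2635, g' = -1.160 → V/F = 0.273
  V/F = 0.273: g = 0.0046, g' = -1.281 → V/F = 0.277
Converged at V/F = 0.277.
Compositions from xᵢ = zᵢ/(1+V/F(Kᵢ−1)), yᵢ = Kᵢxᵢ:
  1: x = 0.212, y = 0.754
  2: x = 0.387, y = 0.127
  3: x = 0.401, y = 0.119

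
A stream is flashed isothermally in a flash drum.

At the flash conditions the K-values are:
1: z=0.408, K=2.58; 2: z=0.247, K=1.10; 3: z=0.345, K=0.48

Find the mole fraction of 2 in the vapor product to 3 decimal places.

y_2 = 0.252

Let β = V/F and solve Σ zᵢ(Kᵢ−1)/(1+β(Kᵢ−1)) = 0.
g(0) = ΣzᵢKᵢ − 1 = 0.490 and g(1) = 1 − Σzᵢ/Kᵢ = -0.101, so a root lies in (0, 1).
Iterate (Newton) starting at β = 0.46:
  β = 0.460: g = 0.1611, g' = -0.505 → β = 0.779
  β = 0.779: g = 0.0103, g' = -0.470 → β = 0.801
Converged at β = 0.801.
Compositions from xᵢ = zᵢ/(1+β(Kᵢ−1)), yᵢ = Kᵢxᵢ:
  1: x = 0.180, y = 0.465
  2: x = 0.229, y = 0.252
  3: x = 0.591, y = 0.284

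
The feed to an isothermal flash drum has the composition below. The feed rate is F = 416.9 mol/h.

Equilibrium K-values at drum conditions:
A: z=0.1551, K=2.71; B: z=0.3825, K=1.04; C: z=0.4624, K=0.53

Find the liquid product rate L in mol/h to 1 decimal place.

L = 362.0 mol/h

Newton–Raphson from ψ = 0.54:
  ψ = 0.5400: g = -0.13838, g' = -0.3066 → ψ = 0.0887
  ψ = 0.0887: g = 0.01875, g' = -0.4538 → ψ = 0.1300
  ψ = 0.1300: g = 0.00072, g' = -0.4200 → ψ = 0.1318
Converged at ψ = 0.1318.
Then V = ψ·F = 0.1318·416.9 = 54.9 mol/h and L = F − V = 362.0 mol/h.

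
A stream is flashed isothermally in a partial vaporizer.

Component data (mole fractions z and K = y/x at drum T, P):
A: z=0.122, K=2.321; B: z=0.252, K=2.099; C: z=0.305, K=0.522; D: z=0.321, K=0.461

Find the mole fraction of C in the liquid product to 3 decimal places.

Rachford–Rice: g(ψ) = Σ zᵢ(Kᵢ−1)/(1+ψ(Kᵢ−1)) = 0.
g(0) = ΣzᵢKᵢ − 1 = 0.119 and g(1) = 1 − Σzᵢ/Kᵢ = -0.453, so a root lies in (0, 1).
Iterate (Newton) starting at ψ = 0.5:
  ψ = 0.500: g = -0.1526, g' = -0.499 → ψ = 0.194
  ψ = 0.194: g = 0.0026, g' = -0.543 → ψ = 0.199
Converged at ψ = 0.199.
Compositions from xᵢ = zᵢ/(1+ψ(Kᵢ−1)), yᵢ = Kᵢxᵢ:
  A: x = 0.097, y = 0.224
  B: x = 0.207, y = 0.434
  C: x = 0.337, y = 0.176
  D: x = 0.360, y = 0.166

x_C = 0.337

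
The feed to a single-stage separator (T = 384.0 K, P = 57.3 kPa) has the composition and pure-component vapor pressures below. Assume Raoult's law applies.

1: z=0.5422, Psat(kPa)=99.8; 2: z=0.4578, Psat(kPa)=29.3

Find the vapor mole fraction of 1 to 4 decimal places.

y_1 = 0.6917

Raoult's law: Kᵢ = Pᵢˢᵃᵗ/P = Pᵢˢᵃᵗ/57.3.
  K_1 = 99.8/57.3 = 1.741710, K_2 = 29.3/57.3 = 0.511344
Binary case is linear: z₁(K₁−1)(1+β(K₂−1)) + z₂(K₂−1)(1+β(K₁−1)) = 0
⇒ β = [z₁(K₁−1)+z₂(K₂−1)] / [−(K₁−1)(K₂−1)] = 0.17845/0.36244 = 0.4924
Compositions from xᵢ = zᵢ/(1+β(Kᵢ−1)), yᵢ = Kᵢxᵢ:
  1: x = 0.3972, y = 0.6917
  2: x = 0.6028, y = 0.3083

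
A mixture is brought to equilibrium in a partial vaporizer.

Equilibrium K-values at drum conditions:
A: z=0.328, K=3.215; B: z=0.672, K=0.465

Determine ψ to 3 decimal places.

Rachford–Rice: g(ψ) = Σ zᵢ(Kᵢ−1)/(1+ψ(Kᵢ−1)) = 0.
Check two-phase: ΣzᵢKᵢ = 1.367 > 1 and Σzᵢ/Kᵢ = 1.547 > 1, so g(0) = 0.367 > 0 and g(1) = -0.547 < 0.
Binary case is linear: z₁(K₁−1)(1+ψ(K₂−1)) + z₂(K₂−1)(1+ψ(K₁−1)) = 0
⇒ ψ = [z₁(K₁−1)+z₂(K₂−1)] / [−(K₁−1)(K₂−1)] = 0.3670/1.1850 = 0.310

ψ = 0.310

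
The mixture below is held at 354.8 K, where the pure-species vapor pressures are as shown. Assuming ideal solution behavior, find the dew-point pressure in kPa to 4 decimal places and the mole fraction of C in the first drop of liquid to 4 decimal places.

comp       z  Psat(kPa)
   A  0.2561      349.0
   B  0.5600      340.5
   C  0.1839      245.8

At the dew point ψ → 1, so Σzᵢ/Kᵢ = 1 with Kᵢ = Pᵢˢᵃᵗ/P ⇒ 1/P = Σzᵢ/Pᵢˢᵃᵗ.
1/P = 0.2561/349.0 + 0.5600/340.5 + 0.1839/245.8 = 0.0031266 ⇒ P = 319.8342 kPa
xᵢ = zᵢP/Pᵢˢᵃᵗ ⇒ x_C = 0.1839·319.8342/245.8 = 0.2393

Pdew = 319.8342 kPa, x_C = 0.2393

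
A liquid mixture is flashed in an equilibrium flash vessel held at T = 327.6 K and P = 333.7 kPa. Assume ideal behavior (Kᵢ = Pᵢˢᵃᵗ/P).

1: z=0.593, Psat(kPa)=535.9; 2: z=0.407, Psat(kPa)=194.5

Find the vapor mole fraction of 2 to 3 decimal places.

y_2 = 0.345

Raoult's law: Kᵢ = Pᵢˢᵃᵗ/P = Pᵢˢᵃᵗ/333.7.
  K_1 = 535.9/333.7 = 1.60593, K_2 = 194.5/333.7 = 0.58286
Rachford–Rice: g(V/F) = Σ zᵢ(Kᵢ−1)/(1+V/F(Kᵢ−1)) = 0.
Feasibility: ΣzᵢKᵢ = 1.190, Σzᵢ/Kᵢ = 1.068 — both > 1, two phases present.
Binary case is linear: z₁(K₁−1)(1+V/F(K₂−1)) + z₂(K₂−1)(1+V/F(K₁−1)) = 0
⇒ V/F = [z₁(K₁−1)+z₂(K₂−1)] / [−(K₁−1)(K₂−1)] = 0.1895/0.2528 = 0.750
Compositions from xᵢ = zᵢ/(1+V/F(Kᵢ−1)), yᵢ = Kᵢxᵢ:
  1: x = 0.408, y = 0.655
  2: x = 0.592, y = 0.345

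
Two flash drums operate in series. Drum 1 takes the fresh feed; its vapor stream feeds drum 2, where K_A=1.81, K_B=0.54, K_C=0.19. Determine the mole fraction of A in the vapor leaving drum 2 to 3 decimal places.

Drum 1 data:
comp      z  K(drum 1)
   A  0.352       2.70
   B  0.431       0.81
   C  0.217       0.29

y_A (drum 2) = 0.724

Drum 1:
Newton–Raphson from ψ₁ = 0.5:
  ψ₁ = 0.500: g = -0.0059, g' = -0.579 → ψ₁ = 0.490
Converged at ψ₁ = 0.490.
Drum-1 compositions:
  A: x = 0.192, y = 0.519
  B: x = 0.475, y = 0.385
  C: x = 0.333, y = 0.096
Drum-2 feed = drum-1 vapor: z₂ = (0.5186, 0.3849, 0.0965).
Drum 2:
Material balance + equilibrium reduce to Σ zᵢ(Kᵢ−1)/(1+ψ₂(Kᵢ−1)) = 0.
Feasibility: ΣzᵢKᵢ = 1.165, Σzᵢ/Kᵢ = 1.507 — both > 1, two phases present.
Iterate (Newton) starting at ψ₂ = 0.37:
  ψ₂ = 0.370: g = -0.0018, g' = -0.449 → ψ₂ = 0.366
Converged at ψ₂ = 0.366.
  A: x = 0.400, y = 0.724
  B: x = 0.463, y = 0.250
  C: x = 0.137, y = 0.026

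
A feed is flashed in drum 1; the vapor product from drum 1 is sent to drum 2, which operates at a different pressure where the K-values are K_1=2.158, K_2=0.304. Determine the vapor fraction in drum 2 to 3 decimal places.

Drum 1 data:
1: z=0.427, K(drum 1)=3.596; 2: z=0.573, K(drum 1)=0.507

Drum 1:
Let ψ₁ = V/F and solve Σ zᵢ(Kᵢ−1)/(1+ψ₁(Kᵢ−1)) = 0.
Check two-phase: ΣzᵢKᵢ = 1.826 > 1 and Σzᵢ/Kᵢ = 1.249 > 1, so g(0) = 0.826 > 0 and g(1) = -0.249 < 0.
Newton iteration, ψ₁⁰ = 0.5:
  ψ₁ = 0.500: g = 0.1075, g' = -0.790 → ψ₁ = 0.636
  ψ₁ = 0.636: g = 0.0066, g' = -0.705 → ψ₁ = 0.645
Converged at ψ₁ = 0.645.
Drum-1 compositions:
  1: x = 0.160, y = 0.574
  2: x = 0.840, y = 0.426
Drum-2 feed = drum-1 vapor: z₂ = (0.5739, 0.4261).
Drum 2:
Let ψ₂ = V/F and solve Σ zᵢ(Kᵢ−1)/(1+ψ₂(Kᵢ−1)) = 0.
g(0) = ΣzᵢKᵢ − 1 = 0.368 and g(1) = 1 − Σzᵢ/Kᵢ = -0.668, so a root lies in (0, 1).
Binary case is linear: z₁(K₁−1)(1+ψ₂(K₂−1)) + z₂(K₂−1)(1+ψ₂(K₁−1)) = 0
⇒ ψ₂ = [z₁(K₁−1)+z₂(K₂−1)] / [−(K₁−1)(K₂−1)] = 0.3680/0.8060 = 0.457
  1: x = 0.375, y = 0.810
  2: x = 0.625, y = 0.190

V/F (drum 2) = 0.457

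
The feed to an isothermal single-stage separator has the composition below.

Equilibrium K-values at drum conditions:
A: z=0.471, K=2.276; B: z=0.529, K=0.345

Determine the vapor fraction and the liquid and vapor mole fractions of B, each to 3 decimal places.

ψ = 0.305, x_B = 0.661, y_B = 0.228

Rachford–Rice: g(ψ) = Σ zᵢ(Kᵢ−1)/(1+ψ(Kᵢ−1)) = 0.
g(0) = ΣzᵢKᵢ − 1 = 0.255 and g(1) = 1 − Σzᵢ/Kᵢ = -0.740, so a root lies in (0, 1).
Binary case is linear: z₁(K₁−1)(1+ψ(K₂−1)) + z₂(K₂−1)(1+ψ(K₁−1)) = 0
⇒ ψ = [z₁(K₁−1)+z₂(K₂−1)] / [−(K₁−1)(K₂−1)] = 0.2545/0.8358 = 0.305
Compositions from xᵢ = zᵢ/(1+ψ(Kᵢ−1)), yᵢ = Kᵢxᵢ:
  A: x = 0.339, y = 0.772
  B: x = 0.661, y = 0.228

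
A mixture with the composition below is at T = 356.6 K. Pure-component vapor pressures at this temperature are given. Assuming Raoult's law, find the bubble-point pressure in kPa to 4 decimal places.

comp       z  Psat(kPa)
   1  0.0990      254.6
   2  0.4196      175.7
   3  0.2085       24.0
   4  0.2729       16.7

Pbub = 108.4905 kPa

At the bubble point ψ → 0, so ΣzᵢKᵢ = 1 with Kᵢ = Pᵢˢᵃᵗ/P ⇒ P = ΣzᵢPᵢˢᵃᵗ.
P = 0.0990·254.6 + 0.4196·175.7 + 0.2085·24.0 + 0.2729·16.7 = 108.4905 kPa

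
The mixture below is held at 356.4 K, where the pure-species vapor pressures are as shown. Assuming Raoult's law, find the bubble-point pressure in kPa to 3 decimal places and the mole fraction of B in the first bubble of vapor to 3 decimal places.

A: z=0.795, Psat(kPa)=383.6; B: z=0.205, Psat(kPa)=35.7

Pbub = 312.281 kPa, y_B = 0.023

At the bubble point ψ → 0, so ΣzᵢKᵢ = 1 with Kᵢ = Pᵢˢᵃᵗ/P ⇒ P = ΣzᵢPᵢˢᵃᵗ.
P = 0.795·383.6 + 0.205·35.7 = 312.281 kPa
yᵢ = zᵢPᵢˢᵃᵗ/P ⇒ y_B = 0.205·35.7/312.281 = 0.023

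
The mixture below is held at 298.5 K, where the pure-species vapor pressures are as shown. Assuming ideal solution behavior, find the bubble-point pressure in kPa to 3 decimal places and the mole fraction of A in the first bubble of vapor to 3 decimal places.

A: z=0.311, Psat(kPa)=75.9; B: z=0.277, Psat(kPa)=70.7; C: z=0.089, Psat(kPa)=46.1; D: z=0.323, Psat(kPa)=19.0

At the bubble point ψ → 0, so ΣzᵢKᵢ = 1 with Kᵢ = Pᵢˢᵃᵗ/P ⇒ P = ΣzᵢPᵢˢᵃᵗ.
P = 0.311·75.9 + 0.277·70.7 + 0.089·46.1 + 0.323·19.0 = 53.429 kPa
yᵢ = zᵢPᵢˢᵃᵗ/P ⇒ y_A = 0.311·75.9/53.429 = 0.442

Pbub = 53.429 kPa, y_A = 0.442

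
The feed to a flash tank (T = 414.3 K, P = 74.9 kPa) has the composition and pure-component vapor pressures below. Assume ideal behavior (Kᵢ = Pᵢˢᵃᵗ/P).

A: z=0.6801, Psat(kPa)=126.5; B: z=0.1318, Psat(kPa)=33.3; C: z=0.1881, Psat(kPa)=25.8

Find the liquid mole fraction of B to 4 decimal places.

Raoult's law: Kᵢ = Pᵢˢᵃᵗ/P = Pᵢˢᵃᵗ/74.9.
  K_A = 126.5/74.9 = 1.688919, K_B = 33.3/74.9 = 0.444593, K_C = 25.8/74.9 = 0.344459
Rachford–Rice: g(ψ) = Σ zᵢ(Kᵢ−1)/(1+ψ(Kᵢ−1)) = 0.
Check two-phase: ΣzᵢKᵢ = 1.2720 > 1 and Σzᵢ/Kᵢ = 1.2452 > 1, so g(0) = 0.2720 > 0 and g(1) = -0.2452 < 0.
Iterate (Newton) starting at ψ = 0.5:
  ψ = 0.5000: g = 0.06371, g' = -0.4354 → ψ = 0.6463
  ψ = 0.6463: g = -0.00398, g' = -0.4969 → ψ = 0.6383
Converged at ψ = 0.6383.
Compositions from xᵢ = zᵢ/(1+ψ(Kᵢ−1)), yᵢ = Kᵢxᵢ:
  A: x = 0.4724, y = 0.7978
  B: x = 0.2042, y = 0.0908
  C: x = 0.3234, y = 0.1114

x_B = 0.2042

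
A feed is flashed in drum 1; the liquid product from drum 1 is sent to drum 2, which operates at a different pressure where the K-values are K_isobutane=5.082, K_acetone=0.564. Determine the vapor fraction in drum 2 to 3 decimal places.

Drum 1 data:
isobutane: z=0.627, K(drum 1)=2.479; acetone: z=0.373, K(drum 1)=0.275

Drum 1:
Binary case is linear: z₁(K₁−1)(1+ψ₁(K₂−1)) + z₂(K₂−1)(1+ψ₁(K₁−1)) = 0
⇒ ψ₁ = [z₁(K₁−1)+z₂(K₂−1)] / [−(K₁−1)(K₂−1)] = 0.6569/1.0723 = 0.613
Drum-1 compositions:
  isobutane: x = 0.329, y = 0.815
  acetone: x = 0.671, y = 0.185
Drum-2 feed = drum-1 liquid: z₂ = (0.3289, 0.6711).
Drum 2:
Let ψ₂ = V/F and solve Σ zᵢ(Kᵢ−1)/(1+ψ₂(Kᵢ−1)) = 0.
Check two-phase: ΣzᵢKᵢ = 2.050 > 1 and Σzᵢ/Kᵢ = 1.255 > 1, so g(0) = 1.050 > 0 and g(1) = -0.255 < 0.
Binary case is linear: z₁(K₁−1)(1+ψ₂(K₂−1)) + z₂(K₂−1)(1+ψ₂(K₁−1)) = 0
⇒ ψ₂ = [z₁(K₁−1)+z₂(K₂−1)] / [−(K₁−1)(K₂−1)] = 1.0502/1.7798 = 0.590
  isobutane: x = 0.097, y = 0.490
  acetone: x = 0.903, y = 0.510

V/F (drum 2) = 0.590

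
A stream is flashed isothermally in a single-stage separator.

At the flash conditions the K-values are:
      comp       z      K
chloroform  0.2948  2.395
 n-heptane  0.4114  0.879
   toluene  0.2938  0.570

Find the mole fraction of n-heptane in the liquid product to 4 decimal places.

x_n-heptane = 0.4436

Iterate (Newton) starting at ψ = 0.5:
  ψ = 0.5000: g = 0.02835, g' = -0.2941 → ψ = 0.5964
  ψ = 0.5964: g = 0.00093, g' = -0.2762 → ψ = 0.5997
Converged at ψ = 0.5997.
Compositions from xᵢ = zᵢ/(1+ψ(Kᵢ−1)), yᵢ = Kᵢxᵢ:
  chloroform: x = 0.1605, y = 0.3844
  n-heptane: x = 0.4436, y = 0.3899
  toluene: x = 0.3959, y = 0.2257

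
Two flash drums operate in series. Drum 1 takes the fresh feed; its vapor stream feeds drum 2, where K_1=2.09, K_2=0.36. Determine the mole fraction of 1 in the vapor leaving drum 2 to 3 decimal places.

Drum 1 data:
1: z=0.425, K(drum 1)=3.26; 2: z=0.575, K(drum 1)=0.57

y_1 (drum 2) = 0.773

Drum 1:
Let ψ₁ = V/F and solve Σ zᵢ(Kᵢ−1)/(1+ψ₁(Kᵢ−1)) = 0.
Check two-phase: ΣzᵢKᵢ = 1.713 > 1 and Σzᵢ/Kᵢ = 1.139 > 1, so g(0) = 0.713 > 0 and g(1) = -0.139 < 0.
Binary case is linear: z₁(K₁−1)(1+ψ₁(K₂−1)) + z₂(K₂−1)(1+ψ₁(K₁−1)) = 0
⇒ ψ₁ = [z₁(K₁−1)+z₂(K₂−1)] / [−(K₁−1)(K₂−1)] = 0.7132/0.9718 = 0.734
Drum-1 compositions:
  1: x = 0.160, y = 0.521
  2: x = 0.840, y = 0.479
Drum-2 feed = drum-1 vapor: z₂ = (0.5211, 0.4789).
Drum 2:
Let ψ₂ = V/F and solve Σ zᵢ(Kᵢ−1)/(1+ψ₂(Kᵢ−1)) = 0.
Feasibility: ΣzᵢKᵢ = 1.262, Σzᵢ/Kᵢ = 1.580 — both > 1, two phases present.
Binary case is linear: z₁(K₁−1)(1+ψ₂(K₂−1)) + z₂(K₂−1)(1+ψ₂(K₁−1)) = 0
⇒ ψ₂ = [z₁(K₁−1)+z₂(K₂−1)] / [−(K₁−1)(K₂−1)] = 0.2615/0.6976 = 0.375
  1: x = 0.370, y = 0.773
  2: x = 0.630, y = 0.227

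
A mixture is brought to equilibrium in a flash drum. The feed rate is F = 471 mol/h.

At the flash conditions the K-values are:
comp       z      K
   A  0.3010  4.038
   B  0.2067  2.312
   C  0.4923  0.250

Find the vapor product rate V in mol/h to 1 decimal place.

V = 211.8 mol/h

Newton–Raphson from β = 0.4:
  β = 0.4000: g = 0.06319, g' = -1.2843 → β = 0.4492
  β = 0.4492: g = 0.00052, g' = -1.2675 → β = 0.4496
Converged at β = 0.4496.
Then V = β·F = 0.4496·471 = 211.8 mol/h and L = F − V = 259.2 mol/h.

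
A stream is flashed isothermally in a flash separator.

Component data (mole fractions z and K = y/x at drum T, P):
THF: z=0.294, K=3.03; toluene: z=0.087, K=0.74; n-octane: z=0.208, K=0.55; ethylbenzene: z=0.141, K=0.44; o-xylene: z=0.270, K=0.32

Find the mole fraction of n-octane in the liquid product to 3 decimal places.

Material balance + equilibrium reduce to Σ zᵢ(Kᵢ−1)/(1+V/F(Kᵢ−1)) = 0.
Feasibility: ΣzᵢKᵢ = 1.218, Σzᵢ/Kᵢ = 1.757 — both > 1, two phases present.
Newton–Raphson from V/F = 0.5:
  V/F = 0.500: g = -0.2384, g' = -0.748 → V/F = 0.181
  V/F = 0.181: g = 0.0133, g' = -0.921 → V/F = 0.196
Converged at V/F = 0.196.
Compositions from xᵢ = zᵢ/(1+V/F(Kᵢ−1)), yᵢ = Kᵢxᵢ:
  THF: x = 0.210, y = 0.637
  toluene: x = 0.092, y = 0.068
  n-octane: x = 0.228, y = 0.125
  ethylbenzene: x = 0.158, y = 0.070
  o-xylene: x = 0.312, y = 0.100

x_n-octane = 0.228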